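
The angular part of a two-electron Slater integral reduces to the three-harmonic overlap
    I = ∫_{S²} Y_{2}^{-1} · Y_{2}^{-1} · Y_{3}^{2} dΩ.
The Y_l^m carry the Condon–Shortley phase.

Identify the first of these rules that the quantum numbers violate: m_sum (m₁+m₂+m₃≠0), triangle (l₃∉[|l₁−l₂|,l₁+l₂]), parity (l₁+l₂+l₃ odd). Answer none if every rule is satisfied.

m₁+m₂+m₃ = -1 − 1 + 2 = 0  ✓
triangle: |2−2|=0 ≤ l₃=3 ≤ 2+2=4  ✓
parity: l₁+l₂+l₃ = 7 is odd  ✗

parity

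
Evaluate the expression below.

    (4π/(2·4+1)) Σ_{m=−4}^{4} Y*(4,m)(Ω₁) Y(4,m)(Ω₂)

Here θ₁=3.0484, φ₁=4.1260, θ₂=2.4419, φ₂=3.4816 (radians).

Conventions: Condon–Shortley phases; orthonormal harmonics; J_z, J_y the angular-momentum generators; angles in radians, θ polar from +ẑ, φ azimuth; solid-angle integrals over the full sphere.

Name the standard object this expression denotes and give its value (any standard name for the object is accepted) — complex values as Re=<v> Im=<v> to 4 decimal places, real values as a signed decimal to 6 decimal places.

This sum is the spherical-harmonic addition theorem: it equals the Legendre polynomial P_l(cos γ) of the angle γ between the two directions.
Summing Y*_{l m}(θ₁,φ₁)·Y_{l m}(θ₂,φ₂) over m ∈ [−4, 4]; prefactor 4π/(2·4+1) = 1.396263:
  term(m=-4) = (-0.000002, 0.000001)   from Y*(Ω₁)=(-0.000023, -0.000024), Y(Ω₂)=(0.015923, -0.074426)
  term(m=-3) = (-0.000091, 0.000240)   from Y*(Ω₁)=(-0.000987, 0.000188), Y(Ω₂)=(0.133840, -0.217920)
  term(m=-2) = (0.002057, 0.007100)   from Y*(Ω₁)=(-0.006669, 0.015861), Y(Ω₂)=(0.334081, -0.270167)
  term(m=-1) = (0.035297, 0.026522)   from Y*(Ω₁)=(0.095552, 0.143830), Y(Ω₂)=(0.241049, -0.085270)
  term(m=+0) = (-0.220105, 0.000000)   from Y*(Ω₁)=(0.809919, -0.000000), Y(Ω₂)=(-0.271762, 0.000000)
  term(m=+1) = (0.035297, -0.026522)   from Y*(Ω₁)=(-0.095552, 0.143830), Y(Ω₂)=(-0.241049, -0.085270)
  term(m=+2) = (0.002057, -0.007100)   from Y*(Ω₁)=(-0.006669, -0.015861), Y(Ω₂)=(0.334081, 0.270167)
  term(m=+3) = (-0.000091, -0.000240)   from Y*(Ω₁)=(0.000987, 0.000188), Y(Ω₂)=(-0.133840, -0.217920)
  term(m=+4) = (-0.000002, -0.000001)   from Y*(Ω₁)=(-0.000023, 0.000024), Y(Ω₂)=(0.015923, 0.074426)
Total Σ_m = (-0.145583, -0.000000). Multiply by 1.396263: (-0.203272, -0.000000). P_4(cos γ) = -0.203272

Legendre polynomial (addition theorem), -0.203272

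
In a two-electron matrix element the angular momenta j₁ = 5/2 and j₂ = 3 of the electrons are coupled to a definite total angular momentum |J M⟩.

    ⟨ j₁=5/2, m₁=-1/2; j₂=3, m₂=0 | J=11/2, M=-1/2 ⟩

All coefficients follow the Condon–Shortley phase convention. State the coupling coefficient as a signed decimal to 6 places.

triangle: 0!·5!·6!/12! = 86400/479001600
(j±m)!: 2!·3!·3!·3!·5!·6! = 37324800
prefactor² = (2J+1)·Δ·N² = 6220800/77
  k=0: +1/(0!·0!·3!·3!·2!·3!) = 1/432
Σ = 1/432  ⇒  CG² = 6220800/77·(1/432)² = 100/231
CG = +√(100/231) = +0.657952

+0.657952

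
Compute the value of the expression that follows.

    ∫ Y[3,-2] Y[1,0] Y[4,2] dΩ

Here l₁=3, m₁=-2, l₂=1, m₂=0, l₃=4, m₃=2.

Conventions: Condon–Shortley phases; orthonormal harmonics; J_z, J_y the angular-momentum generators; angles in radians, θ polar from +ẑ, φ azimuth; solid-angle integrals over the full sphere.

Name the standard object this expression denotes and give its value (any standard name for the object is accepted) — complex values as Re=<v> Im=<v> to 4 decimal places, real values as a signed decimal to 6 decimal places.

Gaunt coefficient, +0.213244

This is a Gaunt coefficient — the integral of a triple product of spherical harmonics over the sphere.
Checks pass: Σm=0; 8 even; l₃=4∈[2,4].
(2·3+1)(2·1+1)(2·4+1) = 189
Δ: 0! 6! 2! / 9! → 1/252
sum: t=0:+1/36 = 1/36
3j²(3 1 4; 0 0 0) = Δ·Π!·Σ² = 4/63  (sign +1)
sum: t=0:+1/120 = 1/120
3j²(3 1 4; -2 0 2) = Δ·Π!·Σ² = 1/21  (sign +1)
combine: 4πI² = 189·4/63·1/21 = 4/7
take √, sign +1: I = 0.21324362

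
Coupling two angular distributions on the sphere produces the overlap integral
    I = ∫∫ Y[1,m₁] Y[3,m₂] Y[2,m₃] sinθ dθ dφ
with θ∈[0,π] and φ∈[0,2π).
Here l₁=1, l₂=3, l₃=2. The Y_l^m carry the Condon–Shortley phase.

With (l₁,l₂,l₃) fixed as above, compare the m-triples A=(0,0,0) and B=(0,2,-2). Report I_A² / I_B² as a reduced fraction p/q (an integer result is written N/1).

9/5

l's match ⇒ only the (l;m) 3-j factors differ between A and B.
A: triangle coeff Δ(1,3,2) = 1/105; Σ_t [1,1]: t=1:−1/4 = -1/4; (3j)²=3/35 [(1 3 2; 0 0 0)], sign=-1
B: triangle coeff Δ(1,3,2) = 1/105; Σ_t [1,1]: t=1:−1/24 = -1/24; (3j)²=1/21 [(1 3 2; 0 2 -2)], sign=-1
I_A²/I_B² = (3/35)/(1/21) = 9/5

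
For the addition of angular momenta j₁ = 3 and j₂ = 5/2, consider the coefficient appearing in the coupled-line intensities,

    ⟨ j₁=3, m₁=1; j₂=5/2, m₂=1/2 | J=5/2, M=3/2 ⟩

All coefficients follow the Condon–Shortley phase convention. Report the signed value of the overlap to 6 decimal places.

√[6·3!3!2!/9! · 4!2!3!2!4!1!] = √(576/35)
  +(−1)^1/∏(1,2,1,2,2,0)! = -1/8  (running -1/8)
  +(−1)^2/∏(2,1,0,1,3,1)! = 1/12  (running -1/24)
⟨..|..⟩ = √(576/35)·(-1/24) = -0.169031

−√(1/35) = -0.169031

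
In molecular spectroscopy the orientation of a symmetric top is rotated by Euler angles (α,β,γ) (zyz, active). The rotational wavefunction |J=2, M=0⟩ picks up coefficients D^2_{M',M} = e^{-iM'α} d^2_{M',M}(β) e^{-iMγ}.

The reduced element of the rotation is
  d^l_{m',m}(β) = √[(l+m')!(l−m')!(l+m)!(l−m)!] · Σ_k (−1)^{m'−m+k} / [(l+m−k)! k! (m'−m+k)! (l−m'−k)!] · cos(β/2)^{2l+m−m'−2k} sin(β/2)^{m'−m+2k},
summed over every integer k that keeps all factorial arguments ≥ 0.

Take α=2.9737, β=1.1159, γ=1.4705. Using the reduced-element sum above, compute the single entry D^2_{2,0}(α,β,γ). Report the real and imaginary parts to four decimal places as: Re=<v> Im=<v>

First d^2_{2,0}(β=1.1159), then the phase factors e^{-i(2)α} and e^{-i(0)γ}:
Half-angle: c=0.848342, s=0.529448. N=√(24·1·2·2)=9.797959
Admissible k: 0..0 (factorial args all ≥0)
  k=0: (−1)^2·9.7980/(4)·0.8483^2·0.5294^2 = +0.494157
d^2_{2,0}(1.1159) = +0.494157
D = (+0.944152+0.329511i)·(+0.494157)·(+1.000000+0.000000i) = +0.466559+0.162830i

Re=0.4666 Im=0.1628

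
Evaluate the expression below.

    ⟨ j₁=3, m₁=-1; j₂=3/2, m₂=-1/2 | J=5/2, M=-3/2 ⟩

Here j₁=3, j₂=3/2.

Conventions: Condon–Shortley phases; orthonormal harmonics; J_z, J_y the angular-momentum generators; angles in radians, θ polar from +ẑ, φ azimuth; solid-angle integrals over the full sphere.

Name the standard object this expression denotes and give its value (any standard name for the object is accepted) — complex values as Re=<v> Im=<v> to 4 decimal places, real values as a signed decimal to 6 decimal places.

This is a Clebsch–Gordan (vector-coupling) coefficient.
j₁+j₂−J=2  J+j₁−j₂=4  J−j₁+j₂=1  j₁+j₂+J+1=8
(j₁±m₁, j₂±m₂, J±M) = (2,4,1,2,1,4)
P² = 576/35
sum k=0..1:
  [0] +1/48 = 1/48
  [1] −1/6 = -1/6
S = -7/48
C² = P²·S² = 7/20 ; C = -0.591608

Clebsch–Gordan coefficient, −√(7/20) ≈ -0.591608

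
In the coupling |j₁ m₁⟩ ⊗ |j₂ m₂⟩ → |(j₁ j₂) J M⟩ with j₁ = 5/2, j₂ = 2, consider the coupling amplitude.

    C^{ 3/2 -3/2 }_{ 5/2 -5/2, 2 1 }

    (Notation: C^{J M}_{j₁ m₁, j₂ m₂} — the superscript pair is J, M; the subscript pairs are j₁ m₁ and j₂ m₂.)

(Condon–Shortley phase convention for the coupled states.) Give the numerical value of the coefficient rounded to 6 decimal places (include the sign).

-0.534522

j₁+j₂−J=3  J+j₁−j₂=2  J−j₁+j₂=1  j₁+j₂+J+1=7
(j₁±m₁, j₂±m₂, J±M) = (0,5,3,1,0,3)
P² = 288/7
sum k=3..3:
  [3] −1/12 = -1/12
S = -1/12
C² = P²·S² = 2/7 ; C = -0.534522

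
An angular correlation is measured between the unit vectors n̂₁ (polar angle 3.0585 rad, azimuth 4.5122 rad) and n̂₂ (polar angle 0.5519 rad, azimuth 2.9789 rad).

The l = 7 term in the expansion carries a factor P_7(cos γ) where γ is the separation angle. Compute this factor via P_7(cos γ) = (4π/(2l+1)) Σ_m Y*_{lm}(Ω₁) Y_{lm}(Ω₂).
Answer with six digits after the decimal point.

0.385597

Addition theorem: P_7(cos γ) = (4π/15) Σ_m Y*_{lm}(Ω₁) Y_{lm}(Ω₂), m = −7…7:
  [-7]  conj(Y_{7,-7})(Ω₁) = +0.000000+0.000000i ; Y_{7,-7}(Ω₂) = -0.002280-0.004946i ; Δ = -0.000000-0.000000i
  [-6]  conj(Y_{7,-6})(Ω₁) = +0.000000-0.000001i ; Y_{7,-6}(Ω₂) = +0.018541+0.027415i ; Δ = +0.000000-0.000000i
  [-5]  conj(Y_{7,-5})(Ω₁) = -0.000014-0.000009i ; Y_{7,-5}(Ω₂) = -0.084158-0.089019i ; Δ = +0.000000+0.000002i
  [-4]  conj(Y_{7,-4})(Ω₁) = -0.000239+0.000247i ; Y_{7,-4}(Ω₂) = +0.241445+0.183842i ; Δ = -0.000103+0.000016i
  [-3]  conj(Y_{7,-3})(Ω₁) = +0.002806+0.004096i ; Y_{7,-3}(Ω₂) = -0.427144-0.226780i ; Δ = -0.000270-0.002386i
  [-2]  conj(Y_{7,-2})(Ω₁) = +0.046285-0.019589i ; Y_{7,-2}(Ω₂) = +0.361754+0.122048i ; Δ = +0.019135-0.001438i
  [-1]  conj(Y_{7,-1})(Ω₁) = -0.064371-0.317245i ; Y_{7,-1}(Ω₂) = +0.126148+0.020706i ; Δ = -0.001551-0.041353i
  [+0]  conj(Y_{7,0})(Ω₁) = -0.989436-0.000000i ; Y_{7,0}(Ω₂) = -0.430397+0.000000i ; Δ = +0.425850+0.000000i
  [+1]  conj(Y_{7,1})(Ω₁) = +0.064371-0.317245i ; Y_{7,1}(Ω₂) = -0.126148+0.020706i ; Δ = -0.001551+0.041353i
  [+2]  conj(Y_{7,2})(Ω₁) = +0.046285+0.019589i ; Y_{7,2}(Ω₂) = +0.361754-0.122048i ; Δ = +0.019135+0.001438i
  [+3]  conj(Y_{7,3})(Ω₁) = -0.002806+0.004096i ; Y_{7,3}(Ω₂) = +0.427144-0.226780i ; Δ = -0.000270+0.002386i
  [+4]  conj(Y_{7,4})(Ω₁) = -0.000239-0.000247i ; Y_{7,4}(Ω₂) = +0.241445-0.183842i ; Δ = -0.000103-0.000016i
  [+5]  conj(Y_{7,5})(Ω₁) = +0.000014-0.000009i ; Y_{7,5}(Ω₂) = +0.084158-0.089019i ; Δ = +0.000000-0.000002i
  [+6]  conj(Y_{7,6})(Ω₁) = +0.000000+0.000001i ; Y_{7,6}(Ω₂) = +0.018541-0.027415i ; Δ = +0.000000+0.000000i
  [+7]  conj(Y_{7,7})(Ω₁) = -0.000000+0.000000i ; Y_{7,7}(Ω₂) = +0.002280-0.004946i ; Δ = -0.000000+0.000000i
Total Σ_m = +0.460272-0.000000i. Multiply by 0.837758: +0.385597-0.000000i. P_7(cos γ) = 0.385597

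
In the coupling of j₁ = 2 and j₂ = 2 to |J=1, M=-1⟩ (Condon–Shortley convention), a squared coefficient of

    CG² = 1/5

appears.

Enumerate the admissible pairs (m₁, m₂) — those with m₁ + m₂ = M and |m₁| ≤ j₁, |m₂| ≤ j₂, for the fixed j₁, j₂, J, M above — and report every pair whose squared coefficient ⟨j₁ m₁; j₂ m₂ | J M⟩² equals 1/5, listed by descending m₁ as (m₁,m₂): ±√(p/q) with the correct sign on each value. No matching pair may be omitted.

(1,-2): +√(1/5); (-2,1): −√(1/5)

Admissible pairs with m₁+m₂ = M = -1: (-2,1), (-1,0), (0,-1), (1,-2)
  (m₁,m₂)=(1,-2): CG² = 1/5, CG = +√(1/5)   ← matches the target
  (m₁,m₂)=(0,-1): CG² = 3/10, CG = −√(3/10)
  (m₁,m₂)=(-1,0): CG² = 3/10, CG = +√(3/10)
  (m₁,m₂)=(-2,1): CG² = 1/5, CG = −√(1/5)   ← matches the target
Pairs with CG² = 1/5: (1,-2): +√(1/5); (-2,1): −√(1/5)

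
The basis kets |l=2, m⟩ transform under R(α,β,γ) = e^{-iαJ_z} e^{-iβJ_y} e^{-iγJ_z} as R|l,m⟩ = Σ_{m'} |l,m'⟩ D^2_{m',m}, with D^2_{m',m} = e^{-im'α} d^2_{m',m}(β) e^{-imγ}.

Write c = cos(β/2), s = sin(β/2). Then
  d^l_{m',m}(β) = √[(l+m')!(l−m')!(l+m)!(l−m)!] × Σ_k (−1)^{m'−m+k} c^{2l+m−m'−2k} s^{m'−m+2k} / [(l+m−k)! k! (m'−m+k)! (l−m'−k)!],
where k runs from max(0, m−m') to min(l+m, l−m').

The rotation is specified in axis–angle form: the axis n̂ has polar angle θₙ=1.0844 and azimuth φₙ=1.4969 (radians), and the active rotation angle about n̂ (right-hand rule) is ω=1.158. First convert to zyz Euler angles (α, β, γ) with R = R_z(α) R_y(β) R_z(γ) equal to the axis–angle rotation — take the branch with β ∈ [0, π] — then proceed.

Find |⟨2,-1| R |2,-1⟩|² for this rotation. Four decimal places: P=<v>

P=0.0024

Axis–angle → zyz. n̂ = (sinθₙcosφₙ, sinθₙsinφₙ, cosθₙ) = (+0.065267, +0.881611, +0.467443), ω = 1.1580.
R = I cosω + sinω [n̂]ₓ + (1−cosω) n̂n̂ᵀ gives
  R = [+0.403723, -0.393723, +0.825827; +0.462636, +0.866603, +0.186994; -0.789288, +0.306563, +0.532018]
β = atan2(√(R₁₃²+R₂₃²), R₃₃) = 1.009814; α = atan2(R₂₃, R₁₃) mod 2π = 0.222678; γ = atan2(R₃₂, −R₃₁) mod 2π = 0.370470
D^2_{-1,-1}(0.2227,1.0098,0.3705) = e^{-i·-1·0.2227}·d^2_{-1,-1}(1.0098)·e^{-i·-1·0.3705}. Compute d first:
c=cos(1.009814/2)=0.875219, s=sin(1.009814/2)=0.483726; N=√[1·6·1·6]=6.000000
The bounds max(0,m−m')=0 and min(l+m,l−m')=1 give 2 terms
  k=0: (−1)^0·6.0000/(6)·0.8752^4·0.4837^0 = +0.586770
  k=1: (−1)^1·6.0000/(2)·0.8752^2·0.4837^2 = -0.537718
d^2_{-1,-1}(1.0098) = +0.586770 -0.537718 = +0.049052
|D^2_{-1,-1}|² = |d^2_{-1,-1}(β)|² = (+0.049052)² = 0.002406 (the z-rotation phases have unit modulus)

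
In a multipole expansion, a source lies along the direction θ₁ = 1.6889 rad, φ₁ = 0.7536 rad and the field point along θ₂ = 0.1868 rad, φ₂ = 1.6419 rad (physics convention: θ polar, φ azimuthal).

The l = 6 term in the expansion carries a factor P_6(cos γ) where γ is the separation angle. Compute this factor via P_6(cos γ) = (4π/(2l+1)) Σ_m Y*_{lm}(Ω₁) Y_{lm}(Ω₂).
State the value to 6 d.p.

-0.312498

Expand P_6 via completeness: Σ_{m} conj(Y_{6,m}) at Ω₁ times Y_{6,m} at Ω₂ —
  [-6]  conj(Y_{6,-6})(Ω₁) = -0.087846-0.454836i ; Y_{6,-6}(Ω₂) = -0.000018+0.000008i ; Δ = +0.000005+0.000007i
  [-5]  conj(Y_{6,-5})(Ω₁) = +0.154258+0.111625i ; Y_{6,-5}(Ω₂) = -0.000126-0.000341i ; Δ = +0.000019-0.000067i
  [-4]  conj(Y_{6,-4})(Ω₁) = +0.291583-0.037289i ; Y_{6,-4}(Ω₂) = +0.003919-0.001146i ; Δ = +0.001100-0.000480i
  [-3]  conj(Y_{6,-3})(Ω₁) = -0.136221+0.165047i ; Y_{6,-3}(Ω₂) = +0.006614+0.030535i ; Δ = -0.005941-0.003068i
  [-2]  conj(Y_{6,-2})(Ω₁) = +0.015440+0.242462i ; Y_{6,-2}(Ω₂) = -0.159946+0.022900i ; Δ = -0.008022-0.038427i
  [-1]  conj(Y_{6,-1})(Ω₁) = -0.161344-0.151396i ; Y_{6,-1}(Ω₂) = -0.036306-0.509748i ; Δ = -0.071316+0.087741i
  [+0]  conj(Y_{6,0})(Ω₁) = -0.228996-0.000000i ; Y_{6,0}(Ω₂) = +0.676746+0.000000i ; Δ = -0.154972-0.000000i
  [+1]  conj(Y_{6,1})(Ω₁) = +0.161344-0.151396i ; Y_{6,1}(Ω₂) = +0.036306-0.509748i ; Δ = -0.071316-0.087741i
  [+2]  conj(Y_{6,2})(Ω₁) = +0.015440-0.242462i ; Y_{6,2}(Ω₂) = -0.159946-0.022900i ; Δ = -0.008022+0.038427i
  [+3]  conj(Y_{6,3})(Ω₁) = +0.136221+0.165047i ; Y_{6,3}(Ω₂) = -0.006614+0.030535i ; Δ = -0.005941+0.003068i
  [+4]  conj(Y_{6,4})(Ω₁) = +0.291583+0.037289i ; Y_{6,4}(Ω₂) = +0.003919+0.001146i ; Δ = +0.001100+0.000480i
  [+5]  conj(Y_{6,5})(Ω₁) = -0.154258+0.111625i ; Y_{6,5}(Ω₂) = +0.000126-0.000341i ; Δ = +0.000019+0.000067i
  [+6]  conj(Y_{6,6})(Ω₁) = -0.087846+0.454836i ; Y_{6,6}(Ω₂) = -0.000018-0.000008i ; Δ = +0.000005-0.000007i
Σ over m = -0.323281-0.000000i; ×(4π/13) → -0.312498-0.000000i. Real part: -0.312498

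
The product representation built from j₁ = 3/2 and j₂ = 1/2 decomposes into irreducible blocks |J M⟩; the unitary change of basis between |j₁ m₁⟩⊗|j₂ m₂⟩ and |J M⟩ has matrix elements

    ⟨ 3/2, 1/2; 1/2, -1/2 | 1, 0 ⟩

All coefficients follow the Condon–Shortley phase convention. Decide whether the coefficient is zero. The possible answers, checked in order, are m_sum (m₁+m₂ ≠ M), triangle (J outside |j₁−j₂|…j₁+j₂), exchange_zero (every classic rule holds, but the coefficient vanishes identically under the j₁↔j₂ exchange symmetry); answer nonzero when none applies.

m-sum: m₁+m₂ = 1/2+(-1/2) = 0, M = 0  ✓
triangle: |j₁−j₂| = 1 ≤ J = 1 ≤ j₁+j₂ = 2  ✓
exchange: j₁≠j₂ or m₁≠m₂ — the exchange symmetry imposes no constraint here
value check: CG = +√(1/2) = +0.707107 ≠ 0

nonzero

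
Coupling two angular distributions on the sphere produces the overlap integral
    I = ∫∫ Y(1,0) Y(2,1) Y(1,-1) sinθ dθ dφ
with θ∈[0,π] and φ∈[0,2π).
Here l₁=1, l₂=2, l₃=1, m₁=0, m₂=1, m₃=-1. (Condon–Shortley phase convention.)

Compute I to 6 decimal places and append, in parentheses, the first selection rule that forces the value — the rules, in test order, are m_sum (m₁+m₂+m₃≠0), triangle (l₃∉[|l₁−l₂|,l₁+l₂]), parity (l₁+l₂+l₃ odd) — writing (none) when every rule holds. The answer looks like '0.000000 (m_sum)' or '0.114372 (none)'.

-0.218510 (none)

m-sum 0 ✓  L=4 even ✓  1≤1≤3 ✓
Π(2lᵢ+1) = 3×5×3 = 45
triangle coeff Δ(1,2,1) = 1/30
Σ_t [1,1]: t=1:−1/1 = -1/1
(3j)²=2/15 [(1 2 1; 0 0 0)], sign=+1
Σ_t [1,1]: t=1:−1/2 = -1/2
(3j)²=1/10 [(1 2 1; 0 1 -1)], sign=-1
⇒ 4πI² = 3/5
I = (-1)√(3/5/(4π)) = -0.21850969
No selection rule forces the value: the integral is nonzero (none).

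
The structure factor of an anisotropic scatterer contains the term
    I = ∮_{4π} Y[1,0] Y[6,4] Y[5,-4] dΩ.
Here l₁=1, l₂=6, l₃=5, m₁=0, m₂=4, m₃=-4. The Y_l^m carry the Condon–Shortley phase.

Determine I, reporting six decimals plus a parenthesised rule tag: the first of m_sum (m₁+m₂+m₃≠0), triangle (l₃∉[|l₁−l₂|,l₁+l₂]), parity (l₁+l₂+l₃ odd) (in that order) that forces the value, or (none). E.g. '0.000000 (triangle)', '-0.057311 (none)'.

Rules hold: Σm=0, L=12 even, 5≤5≤7.
N = 3·13·11 = 429
Δ = 2!·0!·10!/13! = 1/858
Racah Σ t=1..1: t=1:−1/14400 = -1/14400
⇒ 3j(1 6 5; 0 0 0)² = 6/143, sgn +1
Racah Σ t=1..1: t=1:−1/362880 = -1/362880
⇒ 3j(1 6 5; 0 4 -4)² = 10/429, sgn +1
4πI² = N·(3j₀)²·(3jₘ)² = 60/143
I = +1·√(0.41958/4π) = 0.18272698
No selection rule forces the value: the integral is nonzero (none).

0.182727 (none)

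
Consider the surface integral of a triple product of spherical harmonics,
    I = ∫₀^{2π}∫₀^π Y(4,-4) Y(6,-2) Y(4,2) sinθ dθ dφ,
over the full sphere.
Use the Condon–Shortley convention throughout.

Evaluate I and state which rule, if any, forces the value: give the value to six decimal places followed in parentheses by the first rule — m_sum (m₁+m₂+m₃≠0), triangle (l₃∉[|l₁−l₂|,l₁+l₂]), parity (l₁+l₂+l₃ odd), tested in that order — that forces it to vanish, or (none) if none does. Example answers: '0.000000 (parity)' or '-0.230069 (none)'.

0.000000 (m_sum)

Σmᵢ = -4 ≠ 0, so the φ-integral vanishes; I = 0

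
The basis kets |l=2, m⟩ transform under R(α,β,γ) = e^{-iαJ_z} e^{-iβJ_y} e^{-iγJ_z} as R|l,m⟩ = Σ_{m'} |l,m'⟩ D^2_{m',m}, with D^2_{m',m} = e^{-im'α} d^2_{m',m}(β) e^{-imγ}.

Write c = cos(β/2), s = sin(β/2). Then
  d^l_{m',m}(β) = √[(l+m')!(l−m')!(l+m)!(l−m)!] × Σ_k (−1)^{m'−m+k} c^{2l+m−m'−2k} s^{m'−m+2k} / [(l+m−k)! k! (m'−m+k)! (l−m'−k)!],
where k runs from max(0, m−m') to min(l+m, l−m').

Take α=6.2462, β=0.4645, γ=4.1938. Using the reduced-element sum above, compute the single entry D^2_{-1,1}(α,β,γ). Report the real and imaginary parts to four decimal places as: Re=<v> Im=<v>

D^2_{-1,1}(6.2462,0.4645,4.1938) = e^{-i·-1·6.2462}·d^2_{-1,1}(0.4645)·e^{-i·1·4.1938}. Compute d first:
c=cos(0.464500/2)=0.973151, s=sin(0.464500/2)=0.230168; N=√[1·6·6·1]=6.000000
k∈{2,3} keeps every argument non-negative
  k=2: (−1)^0·6.0000/(2)·0.9732^2·0.2302^2 = +0.150512
  k=3: (−1)^1·6.0000/(6)·0.9732^0·0.2302^4 = -0.002807
d^2_{-1,1}(0.4645) = +0.150512 -0.002807 = +0.147705
Attach z-rotation phases: D = e^{-i(-1)(6.2462)}·(+0.147705)·e^{-i(1)(4.1938)} = -0.068417+0.130904i

Re=-0.0684 Im=0.1309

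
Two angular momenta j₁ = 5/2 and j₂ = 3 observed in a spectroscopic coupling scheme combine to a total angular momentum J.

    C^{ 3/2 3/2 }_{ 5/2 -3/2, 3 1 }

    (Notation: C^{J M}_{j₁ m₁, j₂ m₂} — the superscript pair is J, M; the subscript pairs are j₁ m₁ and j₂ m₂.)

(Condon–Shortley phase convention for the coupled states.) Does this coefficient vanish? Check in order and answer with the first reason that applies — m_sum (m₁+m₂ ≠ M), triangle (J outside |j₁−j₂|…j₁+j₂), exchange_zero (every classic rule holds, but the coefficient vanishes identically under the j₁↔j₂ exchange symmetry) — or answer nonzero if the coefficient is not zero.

m-sum: m₁+m₂ = -3/2+1 = -1/2, M = 3/2  ✗ ⇒ coefficient is 0

m_sum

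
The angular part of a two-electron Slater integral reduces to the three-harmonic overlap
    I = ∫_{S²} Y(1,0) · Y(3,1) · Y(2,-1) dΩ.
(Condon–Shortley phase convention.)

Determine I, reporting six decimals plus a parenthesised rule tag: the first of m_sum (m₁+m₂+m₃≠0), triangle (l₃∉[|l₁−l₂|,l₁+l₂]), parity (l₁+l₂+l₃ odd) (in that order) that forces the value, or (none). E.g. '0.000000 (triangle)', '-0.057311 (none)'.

Rules hold: Σm=0, L=6 even, 2≤2≤4.
N = 3·7·5 = 105
Δ = 2!·0!·4!/7! = 1/105
Racah Σ t=1..1: t=1:−1/4 = -1/4
⇒ 3j(1 3 2; 0 0 0)² = 3/35, sgn -1
Racah Σ t=1..1: t=1:−1/6 = -1/6
⇒ 3j(1 3 2; 0 1 -1)² = 8/105, sgn +1
4πI² = N·(3j₀)²·(3jₘ)² = 24/35
I = -1·√(0.685714/4π) = -0.23359668
No selection rule forces the value: the integral is nonzero (none).

-0.233597 (none)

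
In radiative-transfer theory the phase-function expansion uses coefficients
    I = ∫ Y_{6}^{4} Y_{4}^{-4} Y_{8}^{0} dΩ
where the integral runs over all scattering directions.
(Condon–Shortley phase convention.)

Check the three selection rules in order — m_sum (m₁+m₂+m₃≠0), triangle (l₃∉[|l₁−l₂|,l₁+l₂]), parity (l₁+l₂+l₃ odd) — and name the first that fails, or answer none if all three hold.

none

m₁+m₂+m₃ = 4 − 4 + 0 = 0  ✓
triangle: |6−4|=2 ≤ l₃=8 ≤ 6+4=10  ✓
parity: l₁+l₂+l₃ = 18 is even  ✓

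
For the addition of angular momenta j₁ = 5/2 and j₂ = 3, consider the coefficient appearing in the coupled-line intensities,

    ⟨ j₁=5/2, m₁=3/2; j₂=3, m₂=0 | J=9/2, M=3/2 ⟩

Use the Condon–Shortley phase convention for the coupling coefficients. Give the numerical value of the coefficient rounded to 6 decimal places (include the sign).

triangle: 1!·4!·5!/11! = 2880/39916800
(j±m)!: 4!·1!·3!·3!·6!·3! = 3732480
prefactor² = (2J+1)·Δ·N² = 207360/77
  k=0: +1/(0!·1!·1!·3!·3!·2!) = 1/72
  k=1: −1/(1!·0!·0!·2!·4!·3!) = -1/288
Σ = 1/96  ⇒  CG² = 207360/77·(1/96)² = 45/154
CG = +√(45/154) = +0.540562

+√(45/154) ≈ +0.540562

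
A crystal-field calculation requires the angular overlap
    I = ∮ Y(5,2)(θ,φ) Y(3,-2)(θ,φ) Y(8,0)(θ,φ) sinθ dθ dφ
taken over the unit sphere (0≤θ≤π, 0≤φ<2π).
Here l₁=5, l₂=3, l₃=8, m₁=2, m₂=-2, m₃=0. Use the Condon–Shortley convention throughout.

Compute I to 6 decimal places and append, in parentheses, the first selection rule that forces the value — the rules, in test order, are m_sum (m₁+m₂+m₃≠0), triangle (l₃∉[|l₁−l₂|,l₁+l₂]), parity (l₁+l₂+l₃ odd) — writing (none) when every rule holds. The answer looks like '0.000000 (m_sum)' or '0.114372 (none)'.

0.088863 (none)

m-sum 0 ✓  L=16 even ✓  2≤8≤8 ✓
Π(2lᵢ+1) = 11×7×17 = 1309
triangle coeff Δ(5,3,8) = 1/136136
Σ_t [0,0]: t=0:+1/518400 = 1/518400
(3j)²=56/2431 [(5 3 8; 0 0 0)], sign=+1
Σ_t [0,0]: t=0:+1/3628800 = 1/3628800
(3j)²=8/2431 [(5 3 8; 2 -2 0)], sign=+1
⇒ 4πI² = 3136/31603
I = (+1)√(3136/31603/(4π)) = 0.08886258
No selection rule forces the value: the integral is nonzero (none).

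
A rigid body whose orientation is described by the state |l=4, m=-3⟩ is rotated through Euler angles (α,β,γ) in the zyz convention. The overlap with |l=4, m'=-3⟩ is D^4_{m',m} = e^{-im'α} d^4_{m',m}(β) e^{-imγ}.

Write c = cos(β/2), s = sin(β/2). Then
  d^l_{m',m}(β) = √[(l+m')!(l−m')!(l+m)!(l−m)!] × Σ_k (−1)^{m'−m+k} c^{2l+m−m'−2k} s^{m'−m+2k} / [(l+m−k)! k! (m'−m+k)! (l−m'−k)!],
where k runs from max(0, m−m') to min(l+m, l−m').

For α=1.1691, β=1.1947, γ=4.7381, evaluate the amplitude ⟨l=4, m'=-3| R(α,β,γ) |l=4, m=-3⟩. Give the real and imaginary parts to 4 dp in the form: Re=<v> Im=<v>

D^4_{-3,-3}(1.1691,1.1947,4.7381) = e^{-i·-3·1.1691}·d^4_{-3,-3}(1.1947)·e^{-i·-3·4.7381}. Compute d first:
With c≡cos(β/2)=0.826829 and s≡sin(β/2)=0.562453, N=[1·5040·1·5040]^{1/2}=5040.000000
The bounds max(0,m−m')=0 and min(l+m,l−m')=1 give 2 terms
  k=0: (−1)^0·5040.0000/(5040)·0.8268^8·0.5625^0 = +0.218437
  k=1: (−1)^1·5040.0000/(720)·0.8268^6·0.5625^2 = -0.707563
d^4_{-3,-3}(1.1947) = +0.218437 -0.707563 = -0.489127
Phases: e^{-i·(-3)·1.1691}=-0.933871-0.357610i, e^{-i·(-3)·4.7381}=-0.077057+0.997027i ⇒ D=-0.209594+0.441945i

Re=-0.2096 Im=0.4419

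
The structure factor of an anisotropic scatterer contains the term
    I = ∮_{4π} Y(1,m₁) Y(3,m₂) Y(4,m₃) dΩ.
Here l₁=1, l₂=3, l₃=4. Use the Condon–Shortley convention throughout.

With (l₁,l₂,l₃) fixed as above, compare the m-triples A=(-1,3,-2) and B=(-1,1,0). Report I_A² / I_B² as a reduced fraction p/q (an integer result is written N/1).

1/6

Same 1,3,4: normalisation and zero-m 3j drop out of the ratio.
A: Δ: 0! 2! 6! / 9! → 1/252; sum: t=0:+1/1440 = 1/1440; 3j²(1 3 4; -1 3 -2) = Δ·Π!·Σ² = 1/252  (sign +1)
B: Δ: 0! 2! 6! / 9! → 1/252; sum: t=0:+1/96 = 1/96; 3j²(1 3 4; -1 1 0) = Δ·Π!·Σ² = 1/42  (sign +1)
I_A²/I_B² = (1/252)/(1/42) = 1/6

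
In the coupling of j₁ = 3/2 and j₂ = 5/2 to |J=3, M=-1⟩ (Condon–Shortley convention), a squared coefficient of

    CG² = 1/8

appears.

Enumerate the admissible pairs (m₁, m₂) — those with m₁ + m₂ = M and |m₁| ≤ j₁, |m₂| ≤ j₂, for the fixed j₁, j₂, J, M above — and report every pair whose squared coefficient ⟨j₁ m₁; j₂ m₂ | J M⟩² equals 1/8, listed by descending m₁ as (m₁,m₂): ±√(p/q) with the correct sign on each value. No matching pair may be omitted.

(3/2,-5/2): +√(1/8)

Admissible pairs with m₁+m₂ = M = -1: (-3/2,1/2), (-1/2,-1/2), (1/2,-3/2), (3/2,-5/2)
  (m₁,m₂)=(3/2,-5/2): CG² = 1/8, CG = +√(1/8)   ← matches the target
  (m₁,m₂)=(1/2,-3/2): CG² = 49/120, CG = +√(49/120)
  (m₁,m₂)=(-1/2,-1/2): CG² = 1/60, CG = −√(1/60)
  (m₁,m₂)=(-3/2,1/2): CG² = 9/20, CG = −√(9/20)
Pairs with CG² = 1/8: (3/2,-5/2): +√(1/8)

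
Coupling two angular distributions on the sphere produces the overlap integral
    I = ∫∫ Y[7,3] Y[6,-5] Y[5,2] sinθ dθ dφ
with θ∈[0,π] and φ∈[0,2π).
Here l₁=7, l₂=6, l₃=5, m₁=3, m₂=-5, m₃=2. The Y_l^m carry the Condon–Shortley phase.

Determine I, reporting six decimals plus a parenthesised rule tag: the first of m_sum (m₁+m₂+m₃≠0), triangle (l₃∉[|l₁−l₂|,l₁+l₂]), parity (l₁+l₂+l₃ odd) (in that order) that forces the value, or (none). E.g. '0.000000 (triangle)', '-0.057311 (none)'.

m-sum 0 ✓  L=18 even ✓  1≤5≤13 ✓
Π(2lᵢ+1) = 15×13×11 = 2145
triangle coeff Δ(7,6,5) = 1/174594420
Σ_t [2,6]: t=2:+1/4147200 t=3:−1/207360 t=4:+1/82944 t=5:−1/207360 t=6:+1/4147200 = 1/345600
(3j)²=420/46189 [(7 6 5; 0 0 0)], sign=-1
Σ_t [0,1]: t=0:+1/11612160 t=1:−1/4354560 = -1/6967296
(3j)²=625/50388 [(7 6 5; 3 -5 2)], sign=+1
⇒ 4πI² = 328125/1356277
I = (-1)√(328125/1356277/(4π)) = -0.13875241
No selection rule forces the value: the integral is nonzero (none).

-0.138752 (none)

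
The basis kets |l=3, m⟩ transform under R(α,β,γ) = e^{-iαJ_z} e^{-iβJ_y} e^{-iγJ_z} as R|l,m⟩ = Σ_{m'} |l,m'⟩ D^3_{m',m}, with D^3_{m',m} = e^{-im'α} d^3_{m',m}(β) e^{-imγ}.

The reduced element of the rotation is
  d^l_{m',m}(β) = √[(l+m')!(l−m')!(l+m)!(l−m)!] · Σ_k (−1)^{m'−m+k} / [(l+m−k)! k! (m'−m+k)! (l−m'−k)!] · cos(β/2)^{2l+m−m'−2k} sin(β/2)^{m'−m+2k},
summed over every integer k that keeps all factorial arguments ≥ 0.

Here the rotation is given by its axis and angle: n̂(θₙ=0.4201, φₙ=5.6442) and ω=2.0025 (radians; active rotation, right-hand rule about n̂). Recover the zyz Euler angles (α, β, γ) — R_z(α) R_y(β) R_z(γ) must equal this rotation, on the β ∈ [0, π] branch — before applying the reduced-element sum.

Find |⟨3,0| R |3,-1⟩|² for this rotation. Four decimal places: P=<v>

Axis–angle → zyz. n̂ = (sinθₙcosφₙ, sinθₙsinφₙ, cosθₙ) = (+0.327383, -0.243235, +0.913048), ω = 2.0025.
R = I cosω + sinω [n̂]ₓ + (1−cosω) n̂n̂ᵀ gives
  R = [-0.266393, -0.942230, +0.203070; +0.716330, -0.334500, -0.612357; +0.644908, -0.017663, +0.764056]
β = atan2(√(R₁₃²+R₂₃²), R₃₃) = 0.701220; α = atan2(R₂₃, R₁₃) mod 2π = 5.032596; γ = atan2(R₃₂, −R₃₁) mod 2π = 3.168974
First d^3_{0,-1}(β=0.7012), then the phase factors e^{-i(0)α} and e^{-i(-1)γ}:
Half-angle: c=0.939163, s=0.343471. N=√(6·6·2·24)=41.569219
k: max(0,(-1)−(0))=0 … min(3+(-1),3−(0))=2
  k=0: (−1)^1·41.5692/(12)·0.9392^5·0.3435^1 = -0.869333
  k=1: (−1)^2·41.5692/(4)·0.9392^3·0.3435^3 = +0.348822
  k=2: (−1)^3·41.5692/(12)·0.9392^1·0.3435^5 = -0.015552
d^3_{0,-1}(0.7012) = -0.869333 +0.348822 -0.015552 = -0.536062
|D^3_{0,-1}|² = |d^3_{0,-1}(β)|² = (-0.536062)² = 0.287363 (the z-rotation phases have unit modulus)

P=0.2874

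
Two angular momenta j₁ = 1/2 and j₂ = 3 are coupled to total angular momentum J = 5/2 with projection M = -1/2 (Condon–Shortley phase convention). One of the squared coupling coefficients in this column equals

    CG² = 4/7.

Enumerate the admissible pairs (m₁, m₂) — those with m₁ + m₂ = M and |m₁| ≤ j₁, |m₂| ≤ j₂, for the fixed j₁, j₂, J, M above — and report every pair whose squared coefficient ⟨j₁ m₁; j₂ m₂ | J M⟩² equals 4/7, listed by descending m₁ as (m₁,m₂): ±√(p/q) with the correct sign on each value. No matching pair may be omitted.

(1/2,-1): +√(4/7)

Admissible pairs with m₁+m₂ = M = -1/2: (-1/2,0), (1/2,-1)
  (m₁,m₂)=(1/2,-1): CG² = 4/7, CG = +√(4/7)   ← matches the target
  (m₁,m₂)=(-1/2,0): CG² = 3/7, CG = −√(3/7)
Pairs with CG² = 4/7: (1/2,-1): +√(4/7)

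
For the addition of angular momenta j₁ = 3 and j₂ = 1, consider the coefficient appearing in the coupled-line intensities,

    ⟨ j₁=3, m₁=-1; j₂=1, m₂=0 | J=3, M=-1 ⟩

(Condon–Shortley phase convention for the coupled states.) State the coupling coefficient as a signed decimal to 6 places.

triangle: 1!*5!*1!/8! = 120/40320
(j±m)!: 2!*4!*1!*1!*2!*4! = 2304
prefactor² = (2J+1)*Δ*N² = 48
  k=0: +1/(0!*1!*4!*1!*1!*0!) = 1/24
  k=1: −1/(1!*0!*3!*0!*2!*1!) = -1/12
Σ = -1/24  ⇒  CG² = 48*(-1/24)² = 1/12
CG = −√(1/12) = -0.288675

−√(1/12) ≈ -0.288675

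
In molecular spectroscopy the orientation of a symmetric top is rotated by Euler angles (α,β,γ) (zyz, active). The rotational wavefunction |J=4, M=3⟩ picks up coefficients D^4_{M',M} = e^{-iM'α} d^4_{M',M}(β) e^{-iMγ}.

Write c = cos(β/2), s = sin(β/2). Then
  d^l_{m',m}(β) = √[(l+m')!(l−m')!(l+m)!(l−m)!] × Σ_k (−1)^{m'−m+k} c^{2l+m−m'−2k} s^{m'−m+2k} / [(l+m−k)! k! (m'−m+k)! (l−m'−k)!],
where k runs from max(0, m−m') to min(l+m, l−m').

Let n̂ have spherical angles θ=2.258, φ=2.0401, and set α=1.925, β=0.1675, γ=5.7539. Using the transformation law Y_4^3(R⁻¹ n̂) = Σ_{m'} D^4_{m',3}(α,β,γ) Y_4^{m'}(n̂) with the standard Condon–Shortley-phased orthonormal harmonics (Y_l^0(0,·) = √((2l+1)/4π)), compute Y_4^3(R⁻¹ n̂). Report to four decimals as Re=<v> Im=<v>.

Re=-0.1296 Im=0.3852

Need the full column D^4_{m',3} for m'=−4..4 at α=1.9250, β=0.1675, γ=5.7539.
cos(β/2)=0.996495, sin(β/2)=0.083652
d^4_{-4,3}: single k=7 term ⇒ +0.000000;  D = -0.000000+0.000000i
d^4_{-3,3}: k∈[6..7] ⇒ +0.000002 -0.000000 = +0.000002;  D = +0.000001+0.000002i
d^4_{-2,3}: k∈[5..6] ⇒ +0.000045 -0.000000 = +0.000045;  D = +0.000030-0.000034i
d^4_{-1,3}: k∈[4..5] ⇒ +0.000639 -0.000003 = +0.000636;  D = -0.000593-0.000231i
d^4_{0,3}: k∈[3..4] ⇒ +0.006806 -0.000048 = +0.006758;  D = -0.000115+0.006757i
d^4_{1,3}: k∈[2..3] ⇒ +0.054384 -0.000639 = +0.053746;  D = +0.050720-0.017779i
d^4_{2,3}: k∈[1..2] ⇒ +0.305399 -0.006456 = +0.298942;  D = -0.190598-0.230301i
d^4_{3,3}: k∈[0..1] ⇒ +0.972302 -0.047963 = +0.924339;  D = -0.463487+0.799739i
d^4_{4,3}: single k=0 term ⇒ -0.230860;  D = -0.227491-0.039294i
Y_4^{m'}(θ=2.258,φ=2.0401) and Σ D·Y over m':
  (-0.0000+0.0000i)·(-0.0477-0.1507i)  (+0.0000+0.0000i)·(-0.3619-0.0595i)  (+0.0000-0.0000i)·(-0.2146+0.2930i)  (-0.0006-0.0002i)·(-0.0192-0.0379i)  (-0.0001+0.0068i)·(-0.3602+0.0000i)  (+0.0507-0.0178i)·(+0.0192-0.0379i)  (-0.1906-0.2303i)·(-0.2146-0.2930i)  (-0.4635+0.7997i)·(+0.3619-0.0595i)  (-0.2275-0.0393i)·(-0.0477+0.1507i)
Y_4^3(R⁻¹ n̂) = -0.129646+0.385249i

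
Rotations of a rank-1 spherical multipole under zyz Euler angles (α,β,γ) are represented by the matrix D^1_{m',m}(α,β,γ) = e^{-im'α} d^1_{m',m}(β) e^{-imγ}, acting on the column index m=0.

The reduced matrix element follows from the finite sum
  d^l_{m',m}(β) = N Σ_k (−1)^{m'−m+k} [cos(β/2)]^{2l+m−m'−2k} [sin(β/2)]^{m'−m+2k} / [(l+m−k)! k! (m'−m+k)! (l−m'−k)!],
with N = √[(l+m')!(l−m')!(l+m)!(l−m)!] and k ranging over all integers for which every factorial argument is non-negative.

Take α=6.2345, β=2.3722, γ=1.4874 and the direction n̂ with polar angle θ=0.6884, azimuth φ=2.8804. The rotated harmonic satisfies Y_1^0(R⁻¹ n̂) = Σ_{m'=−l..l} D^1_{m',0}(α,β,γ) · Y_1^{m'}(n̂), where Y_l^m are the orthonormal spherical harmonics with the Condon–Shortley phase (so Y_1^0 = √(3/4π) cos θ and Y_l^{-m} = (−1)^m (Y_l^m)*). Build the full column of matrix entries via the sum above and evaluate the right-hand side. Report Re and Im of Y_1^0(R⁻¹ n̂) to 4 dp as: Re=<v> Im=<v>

Need the full column D^1_{m',0} for m'=−1..1 at α=6.2345, β=2.3722, γ=1.4874.
cos(β/2)=0.375278, sin(β/2)=0.926912
d^1_{-1,0}: single k=1 term ⇒ +0.491934;  D = +0.491351-0.023940i
d^1_{0,0}: k∈[0..1] ⇒ +0.140833 -0.859167 = -0.718333;  D = -0.718333+0.000000i
d^1_{1,0}: single k=0 term ⇒ -0.491934;  D = -0.491351-0.023940i
Y_1^{m'}(θ=0.6884,φ=2.8804) and Σ D·Y over m':
  (+0.4914-0.0239i)·(-0.2120-0.0567i)  (-0.7183+0.0000i)·(+0.3773+0.0000i)  (-0.4914-0.0239i)·(+0.2120-0.0567i)
Y_1^0(R⁻¹ n̂) = -0.482143+0.000000i

Re=-0.4821 Im=0.0000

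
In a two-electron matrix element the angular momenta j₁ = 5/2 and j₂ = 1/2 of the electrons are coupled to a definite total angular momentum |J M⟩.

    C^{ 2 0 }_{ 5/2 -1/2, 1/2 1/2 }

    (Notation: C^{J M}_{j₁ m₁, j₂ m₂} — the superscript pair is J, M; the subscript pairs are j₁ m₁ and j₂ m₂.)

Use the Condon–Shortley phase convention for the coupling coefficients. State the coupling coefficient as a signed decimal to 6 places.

−√(1/2) ≈ -0.707107

√[5·1!4!0!/6! · 2!3!1!0!2!2!] = √(8)
  +(−1)^1/∏(1,0,2,0,2,0)! = -1/4  (running -1/4)
⟨..|..⟩ = √(8)·(-1/4) = -0.707107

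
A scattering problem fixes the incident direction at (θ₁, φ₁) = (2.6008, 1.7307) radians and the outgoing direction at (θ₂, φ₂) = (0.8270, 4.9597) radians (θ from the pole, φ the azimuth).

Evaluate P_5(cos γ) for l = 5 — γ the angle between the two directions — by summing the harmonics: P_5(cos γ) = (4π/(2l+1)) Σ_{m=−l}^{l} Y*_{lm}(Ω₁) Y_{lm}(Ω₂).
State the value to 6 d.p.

-0.456179

Addition theorem: P_5(cos γ) = (4π/11) Σ_m Y*_{lm}(Ω₁) Y_{lm}(Ω₂), m = −5…5:
  [-5]  conj(Y_{5,-5})(Ω₁) = -0.01203 + 0.01170j ; Y_{5,-5}(Ω₂) = 0.09463 + 0.03286j ; Δ = -0.00152 + 0.00071j
  [-4]  conj(Y_{5,-4})(Ω₁) = -0.07091 - 0.05276j ; Y_{5,-4}(Ω₂) = 0.16010 - 0.24354j ; Δ = -0.02420 + 0.00882j
  [-3]  conj(Y_{5,-3})(Ω₁) = 0.12231 - 0.23511j ; Y_{5,-3}(Ω₂) = -0.29122 - 0.31770j ; Δ = -0.11032 + 0.02961j
  [-2]  conj(Y_{5,-2})(Ω₁) = 0.44045 + 0.14587j ; Y_{5,-2}(Ω₂) = -0.20529 + 0.11072j ; Δ = -0.10657 + 0.01882j
  [-1]  conj(Y_{5,-1})(Ω₁) = -0.05393 + 0.33438j ; Y_{5,-1}(Ω₂) = -0.05796 - 0.22958j ; Δ = 0.07989 - 0.00700j
  [+0]  conj(Y_{5,0})(Ω₁) = 0.24229 + 0.00000j ; Y_{5,0}(Ω₂) = -0.30489 + 0.00000j ; Δ = -0.07387 + 0.00000j
  [+1]  conj(Y_{5,1})(Ω₁) = 0.05393 + 0.33438j ; Y_{5,1}(Ω₂) = 0.05796 - 0.22958j ; Δ = 0.07989 + 0.00700j
  [+2]  conj(Y_{5,2})(Ω₁) = 0.44045 - 0.14587j ; Y_{5,2}(Ω₂) = -0.20529 - 0.11072j ; Δ = -0.10657 - 0.01882j
  [+3]  conj(Y_{5,3})(Ω₁) = -0.12231 - 0.23511j ; Y_{5,3}(Ω₂) = 0.29122 - 0.31770j ; Δ = -0.11032 - 0.02961j
  [+4]  conj(Y_{5,4})(Ω₁) = -0.07091 + 0.05276j ; Y_{5,4}(Ω₂) = 0.16010 + 0.24354j ; Δ = -0.02420 - 0.00882j
  [+5]  conj(Y_{5,5})(Ω₁) = 0.01203 + 0.01170j ; Y_{5,5}(Ω₂) = -0.09463 + 0.03286j ; Δ = -0.00152 - 0.00071j
Total Σ_m = -0.39932 - 0.00000j. Multiply by 1.142397: -0.45618 - 0.00000j. P_5(cos γ) = -0.456179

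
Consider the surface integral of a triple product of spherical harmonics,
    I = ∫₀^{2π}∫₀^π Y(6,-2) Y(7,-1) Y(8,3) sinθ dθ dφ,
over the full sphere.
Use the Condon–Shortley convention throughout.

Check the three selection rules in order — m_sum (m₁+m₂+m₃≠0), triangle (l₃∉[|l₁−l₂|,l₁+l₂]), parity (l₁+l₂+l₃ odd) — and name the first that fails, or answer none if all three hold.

parity

m₁+m₂+m₃ = -2 − 1 + 3 = 0  ✓
triangle: |6−7|=1 ≤ l₃=8 ≤ 6+7=13  ✓
parity: l₁+l₂+l₃ = 21 is odd  ✗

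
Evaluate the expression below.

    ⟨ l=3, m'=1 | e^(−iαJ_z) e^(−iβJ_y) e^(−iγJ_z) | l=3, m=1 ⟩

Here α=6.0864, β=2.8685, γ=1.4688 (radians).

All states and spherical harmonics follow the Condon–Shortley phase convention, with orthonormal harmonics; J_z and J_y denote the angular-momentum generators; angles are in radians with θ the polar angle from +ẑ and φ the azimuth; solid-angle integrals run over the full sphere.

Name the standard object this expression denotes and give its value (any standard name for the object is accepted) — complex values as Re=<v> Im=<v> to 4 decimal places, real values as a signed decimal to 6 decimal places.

Wigner D-matrix element, Re=0.0307 Im=-0.0998

This is a Wigner D-matrix element — the rotation-matrix element ⟨l m'| R(α,β,γ) |l m⟩ in the angular-momentum basis.
First d^3_{1,1}(β=2.8685), then the phase factors e^{-i(1)α} and e^{-i(1)γ}:
Half-angle: c=0.136122, s=0.990692. N=√(24·2·24·2)=48.000000
The bounds max(0,m−m')=0 and min(l+m,l−m')=2 give 3 terms
  k=0: (−1)^0·48.0000/(48)·0.1361^6·0.9907^0 = +0.000006
  k=1: (−1)^1·48.0000/(6)·0.1361^4·0.9907^2 = -0.002696
  k=2: (−1)^2·48.0000/(8)·0.1361^2·0.9907^4 = +0.107094
d^3_{1,1}(2.8685) = +0.000006 -0.002696 +0.107094 = +0.104405
Attach z-rotation phases: D = e^{-i(1)(6.0864)}·(+0.104405)·e^{-i(1)(1.4688)} = +0.030732-0.099779i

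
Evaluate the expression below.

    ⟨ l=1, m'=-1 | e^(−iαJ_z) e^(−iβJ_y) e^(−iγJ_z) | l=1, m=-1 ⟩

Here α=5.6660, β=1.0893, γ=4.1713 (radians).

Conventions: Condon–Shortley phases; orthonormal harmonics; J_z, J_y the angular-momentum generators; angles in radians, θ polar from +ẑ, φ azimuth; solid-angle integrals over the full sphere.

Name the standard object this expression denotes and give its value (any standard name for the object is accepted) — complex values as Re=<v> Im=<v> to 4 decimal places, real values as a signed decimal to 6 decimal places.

This is a Wigner D-matrix element — the rotation-matrix element ⟨l m'| R(α,β,γ) |l m⟩ in the angular-momentum basis.
Split into d^1_{-1,-1}(β=1.0893) × two z-phases.
c=cos(1.089300/2)=0.855309, s=sin(1.089300/2)=0.518119; N=√[1·2·1·2]=2.000000
The bounds max(0,m−m')=0 and min(l+m,l−m')=0 give 1 term
  k=0: (−1)^0·2.0000/(2)·0.8553^2·0.5181^0 = +0.731553
d^1_{-1,-1}(1.0893) = +0.731553
Phases: e^{-i·(-1)·5.6660}=+0.815511-0.578742i, e^{-i·(-1)·4.1713}=-0.515070-0.857148i ⇒ D=-0.670185-0.293295i

Wigner D-matrix element, Re=-0.6702 Im=-0.2933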